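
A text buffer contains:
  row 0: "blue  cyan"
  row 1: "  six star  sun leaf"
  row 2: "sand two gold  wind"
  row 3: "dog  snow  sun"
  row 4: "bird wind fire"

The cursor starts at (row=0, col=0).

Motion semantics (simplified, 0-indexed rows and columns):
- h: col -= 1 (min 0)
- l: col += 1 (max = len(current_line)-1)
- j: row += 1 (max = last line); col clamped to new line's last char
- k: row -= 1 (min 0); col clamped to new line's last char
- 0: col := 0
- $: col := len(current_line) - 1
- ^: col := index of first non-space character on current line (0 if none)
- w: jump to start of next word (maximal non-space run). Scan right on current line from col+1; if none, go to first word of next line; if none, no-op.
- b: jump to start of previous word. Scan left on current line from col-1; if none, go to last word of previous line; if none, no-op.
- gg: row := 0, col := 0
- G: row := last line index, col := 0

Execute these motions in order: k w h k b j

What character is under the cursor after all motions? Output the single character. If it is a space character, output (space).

After 1 (k): row=0 col=0 char='b'
After 2 (w): row=0 col=6 char='c'
After 3 (h): row=0 col=5 char='_'
After 4 (k): row=0 col=5 char='_'
After 5 (b): row=0 col=0 char='b'
After 6 (j): row=1 col=0 char='_'

Answer: (space)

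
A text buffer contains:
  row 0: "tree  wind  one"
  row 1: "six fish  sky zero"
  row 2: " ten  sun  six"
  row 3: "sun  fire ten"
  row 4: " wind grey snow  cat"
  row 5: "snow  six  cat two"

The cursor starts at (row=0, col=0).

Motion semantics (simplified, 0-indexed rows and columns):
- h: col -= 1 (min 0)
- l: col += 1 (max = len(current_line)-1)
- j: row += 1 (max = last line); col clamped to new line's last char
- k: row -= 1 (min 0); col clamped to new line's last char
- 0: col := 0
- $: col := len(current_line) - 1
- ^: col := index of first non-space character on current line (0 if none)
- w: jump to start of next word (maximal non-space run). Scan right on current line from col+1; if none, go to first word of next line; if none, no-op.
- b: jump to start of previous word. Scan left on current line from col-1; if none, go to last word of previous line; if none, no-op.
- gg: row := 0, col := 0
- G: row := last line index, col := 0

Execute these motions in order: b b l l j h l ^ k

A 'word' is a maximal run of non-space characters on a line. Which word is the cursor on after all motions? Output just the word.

After 1 (b): row=0 col=0 char='t'
After 2 (b): row=0 col=0 char='t'
After 3 (l): row=0 col=1 char='r'
After 4 (l): row=0 col=2 char='e'
After 5 (j): row=1 col=2 char='x'
After 6 (h): row=1 col=1 char='i'
After 7 (l): row=1 col=2 char='x'
After 8 (^): row=1 col=0 char='s'
After 9 (k): row=0 col=0 char='t'

Answer: tree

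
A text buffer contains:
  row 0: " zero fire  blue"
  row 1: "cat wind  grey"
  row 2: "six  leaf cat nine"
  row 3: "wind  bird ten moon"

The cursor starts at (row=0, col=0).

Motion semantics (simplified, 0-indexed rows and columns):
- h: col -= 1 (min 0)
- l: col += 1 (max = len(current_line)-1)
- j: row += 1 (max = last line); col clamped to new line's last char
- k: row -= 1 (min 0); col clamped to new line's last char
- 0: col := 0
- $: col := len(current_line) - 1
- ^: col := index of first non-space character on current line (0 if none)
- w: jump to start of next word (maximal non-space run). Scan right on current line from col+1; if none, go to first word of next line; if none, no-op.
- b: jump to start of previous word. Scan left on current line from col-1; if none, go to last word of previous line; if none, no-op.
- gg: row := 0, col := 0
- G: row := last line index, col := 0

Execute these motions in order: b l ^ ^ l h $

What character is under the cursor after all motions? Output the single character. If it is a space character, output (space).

Answer: e

Derivation:
After 1 (b): row=0 col=0 char='_'
After 2 (l): row=0 col=1 char='z'
After 3 (^): row=0 col=1 char='z'
After 4 (^): row=0 col=1 char='z'
After 5 (l): row=0 col=2 char='e'
After 6 (h): row=0 col=1 char='z'
After 7 ($): row=0 col=15 char='e'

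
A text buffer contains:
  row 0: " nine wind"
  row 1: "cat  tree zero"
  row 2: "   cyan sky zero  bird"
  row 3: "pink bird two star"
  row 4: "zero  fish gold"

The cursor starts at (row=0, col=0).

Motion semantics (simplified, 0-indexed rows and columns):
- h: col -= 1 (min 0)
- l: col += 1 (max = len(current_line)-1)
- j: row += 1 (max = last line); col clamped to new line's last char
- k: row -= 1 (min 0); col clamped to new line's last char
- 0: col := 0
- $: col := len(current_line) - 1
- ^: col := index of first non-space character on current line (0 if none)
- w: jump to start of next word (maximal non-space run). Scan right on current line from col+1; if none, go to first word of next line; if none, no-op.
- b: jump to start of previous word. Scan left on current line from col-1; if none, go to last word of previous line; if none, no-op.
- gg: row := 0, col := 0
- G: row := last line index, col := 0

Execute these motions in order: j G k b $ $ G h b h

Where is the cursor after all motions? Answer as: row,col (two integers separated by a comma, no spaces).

After 1 (j): row=1 col=0 char='c'
After 2 (G): row=4 col=0 char='z'
After 3 (k): row=3 col=0 char='p'
After 4 (b): row=2 col=18 char='b'
After 5 ($): row=2 col=21 char='d'
After 6 ($): row=2 col=21 char='d'
After 7 (G): row=4 col=0 char='z'
After 8 (h): row=4 col=0 char='z'
After 9 (b): row=3 col=14 char='s'
After 10 (h): row=3 col=13 char='_'

Answer: 3,13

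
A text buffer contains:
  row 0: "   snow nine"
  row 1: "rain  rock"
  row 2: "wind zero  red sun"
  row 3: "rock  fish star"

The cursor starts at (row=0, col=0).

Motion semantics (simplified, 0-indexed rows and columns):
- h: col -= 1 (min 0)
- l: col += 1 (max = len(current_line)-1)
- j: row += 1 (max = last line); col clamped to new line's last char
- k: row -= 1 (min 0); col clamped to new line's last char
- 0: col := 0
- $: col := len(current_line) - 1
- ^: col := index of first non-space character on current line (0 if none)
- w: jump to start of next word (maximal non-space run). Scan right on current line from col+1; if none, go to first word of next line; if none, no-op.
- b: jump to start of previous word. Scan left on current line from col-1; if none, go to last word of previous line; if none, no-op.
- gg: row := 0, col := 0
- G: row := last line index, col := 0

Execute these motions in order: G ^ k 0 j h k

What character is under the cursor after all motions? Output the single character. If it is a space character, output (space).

Answer: w

Derivation:
After 1 (G): row=3 col=0 char='r'
After 2 (^): row=3 col=0 char='r'
After 3 (k): row=2 col=0 char='w'
After 4 (0): row=2 col=0 char='w'
After 5 (j): row=3 col=0 char='r'
After 6 (h): row=3 col=0 char='r'
After 7 (k): row=2 col=0 char='w'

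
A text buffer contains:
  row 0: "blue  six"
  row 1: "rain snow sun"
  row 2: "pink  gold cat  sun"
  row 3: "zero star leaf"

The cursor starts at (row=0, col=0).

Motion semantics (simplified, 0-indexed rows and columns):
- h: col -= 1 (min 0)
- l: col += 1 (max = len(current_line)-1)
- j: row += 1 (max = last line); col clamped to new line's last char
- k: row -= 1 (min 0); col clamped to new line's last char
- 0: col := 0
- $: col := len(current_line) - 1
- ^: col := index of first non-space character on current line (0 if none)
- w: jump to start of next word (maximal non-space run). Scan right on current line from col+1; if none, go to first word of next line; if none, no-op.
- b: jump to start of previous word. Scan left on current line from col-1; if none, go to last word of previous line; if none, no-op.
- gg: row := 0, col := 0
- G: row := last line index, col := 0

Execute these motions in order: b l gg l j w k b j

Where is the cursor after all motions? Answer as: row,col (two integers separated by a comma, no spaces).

Answer: 1,0

Derivation:
After 1 (b): row=0 col=0 char='b'
After 2 (l): row=0 col=1 char='l'
After 3 (gg): row=0 col=0 char='b'
After 4 (l): row=0 col=1 char='l'
After 5 (j): row=1 col=1 char='a'
After 6 (w): row=1 col=5 char='s'
After 7 (k): row=0 col=5 char='_'
After 8 (b): row=0 col=0 char='b'
After 9 (j): row=1 col=0 char='r'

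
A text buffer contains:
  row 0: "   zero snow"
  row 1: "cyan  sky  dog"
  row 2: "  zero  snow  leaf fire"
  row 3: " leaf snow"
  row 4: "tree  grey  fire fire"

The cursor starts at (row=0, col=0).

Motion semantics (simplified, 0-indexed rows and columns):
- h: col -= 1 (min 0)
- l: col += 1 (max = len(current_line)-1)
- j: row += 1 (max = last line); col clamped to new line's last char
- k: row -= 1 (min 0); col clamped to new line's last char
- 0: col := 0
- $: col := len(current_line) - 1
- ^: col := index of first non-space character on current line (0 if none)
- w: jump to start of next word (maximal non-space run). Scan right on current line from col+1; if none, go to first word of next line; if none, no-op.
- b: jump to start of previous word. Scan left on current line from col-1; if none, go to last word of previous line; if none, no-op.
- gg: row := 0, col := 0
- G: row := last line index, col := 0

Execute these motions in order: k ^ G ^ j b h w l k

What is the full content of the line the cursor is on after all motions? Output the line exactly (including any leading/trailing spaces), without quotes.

Answer:   zero  snow  leaf fire

Derivation:
After 1 (k): row=0 col=0 char='_'
After 2 (^): row=0 col=3 char='z'
After 3 (G): row=4 col=0 char='t'
After 4 (^): row=4 col=0 char='t'
After 5 (j): row=4 col=0 char='t'
After 6 (b): row=3 col=6 char='s'
After 7 (h): row=3 col=5 char='_'
After 8 (w): row=3 col=6 char='s'
After 9 (l): row=3 col=7 char='n'
After 10 (k): row=2 col=7 char='_'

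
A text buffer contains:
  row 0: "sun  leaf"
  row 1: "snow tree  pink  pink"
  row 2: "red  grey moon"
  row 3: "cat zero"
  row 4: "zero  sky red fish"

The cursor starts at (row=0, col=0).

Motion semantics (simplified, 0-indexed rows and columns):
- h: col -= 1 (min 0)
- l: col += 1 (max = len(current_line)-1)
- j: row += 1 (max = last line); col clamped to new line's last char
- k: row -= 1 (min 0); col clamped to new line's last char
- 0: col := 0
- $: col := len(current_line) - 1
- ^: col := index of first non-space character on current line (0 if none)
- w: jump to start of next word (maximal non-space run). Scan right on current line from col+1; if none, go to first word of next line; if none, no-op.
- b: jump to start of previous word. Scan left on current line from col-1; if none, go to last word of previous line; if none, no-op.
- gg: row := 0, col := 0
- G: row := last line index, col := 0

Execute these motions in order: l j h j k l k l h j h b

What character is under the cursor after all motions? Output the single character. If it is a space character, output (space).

Answer: l

Derivation:
After 1 (l): row=0 col=1 char='u'
After 2 (j): row=1 col=1 char='n'
After 3 (h): row=1 col=0 char='s'
After 4 (j): row=2 col=0 char='r'
After 5 (k): row=1 col=0 char='s'
After 6 (l): row=1 col=1 char='n'
After 7 (k): row=0 col=1 char='u'
After 8 (l): row=0 col=2 char='n'
After 9 (h): row=0 col=1 char='u'
After 10 (j): row=1 col=1 char='n'
After 11 (h): row=1 col=0 char='s'
After 12 (b): row=0 col=5 char='l'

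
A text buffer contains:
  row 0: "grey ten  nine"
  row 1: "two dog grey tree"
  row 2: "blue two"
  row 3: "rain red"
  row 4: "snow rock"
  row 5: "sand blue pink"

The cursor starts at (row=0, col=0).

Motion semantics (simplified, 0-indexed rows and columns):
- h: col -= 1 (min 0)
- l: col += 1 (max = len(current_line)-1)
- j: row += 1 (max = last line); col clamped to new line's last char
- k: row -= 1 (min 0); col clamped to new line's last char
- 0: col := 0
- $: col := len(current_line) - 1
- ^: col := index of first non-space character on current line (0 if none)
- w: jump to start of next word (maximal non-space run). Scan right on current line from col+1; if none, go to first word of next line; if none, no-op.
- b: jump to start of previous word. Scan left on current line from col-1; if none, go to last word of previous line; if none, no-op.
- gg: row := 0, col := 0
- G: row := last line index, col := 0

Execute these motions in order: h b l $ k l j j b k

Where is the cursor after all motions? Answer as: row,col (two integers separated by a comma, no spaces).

After 1 (h): row=0 col=0 char='g'
After 2 (b): row=0 col=0 char='g'
After 3 (l): row=0 col=1 char='r'
After 4 ($): row=0 col=13 char='e'
After 5 (k): row=0 col=13 char='e'
After 6 (l): row=0 col=13 char='e'
After 7 (j): row=1 col=13 char='t'
After 8 (j): row=2 col=7 char='o'
After 9 (b): row=2 col=5 char='t'
After 10 (k): row=1 col=5 char='o'

Answer: 1,5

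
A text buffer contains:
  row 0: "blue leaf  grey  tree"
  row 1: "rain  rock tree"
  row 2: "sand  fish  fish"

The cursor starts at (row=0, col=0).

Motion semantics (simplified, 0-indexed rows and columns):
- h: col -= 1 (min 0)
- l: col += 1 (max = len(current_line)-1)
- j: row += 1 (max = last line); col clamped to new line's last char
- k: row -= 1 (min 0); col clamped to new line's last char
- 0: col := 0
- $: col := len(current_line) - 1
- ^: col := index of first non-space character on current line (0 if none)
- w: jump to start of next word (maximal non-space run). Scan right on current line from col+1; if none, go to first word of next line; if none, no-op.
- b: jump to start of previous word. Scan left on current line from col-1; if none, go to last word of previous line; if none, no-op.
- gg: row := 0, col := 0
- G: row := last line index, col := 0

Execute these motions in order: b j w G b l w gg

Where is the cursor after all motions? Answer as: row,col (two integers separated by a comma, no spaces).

Answer: 0,0

Derivation:
After 1 (b): row=0 col=0 char='b'
After 2 (j): row=1 col=0 char='r'
After 3 (w): row=1 col=6 char='r'
After 4 (G): row=2 col=0 char='s'
After 5 (b): row=1 col=11 char='t'
After 6 (l): row=1 col=12 char='r'
After 7 (w): row=2 col=0 char='s'
After 8 (gg): row=0 col=0 char='b'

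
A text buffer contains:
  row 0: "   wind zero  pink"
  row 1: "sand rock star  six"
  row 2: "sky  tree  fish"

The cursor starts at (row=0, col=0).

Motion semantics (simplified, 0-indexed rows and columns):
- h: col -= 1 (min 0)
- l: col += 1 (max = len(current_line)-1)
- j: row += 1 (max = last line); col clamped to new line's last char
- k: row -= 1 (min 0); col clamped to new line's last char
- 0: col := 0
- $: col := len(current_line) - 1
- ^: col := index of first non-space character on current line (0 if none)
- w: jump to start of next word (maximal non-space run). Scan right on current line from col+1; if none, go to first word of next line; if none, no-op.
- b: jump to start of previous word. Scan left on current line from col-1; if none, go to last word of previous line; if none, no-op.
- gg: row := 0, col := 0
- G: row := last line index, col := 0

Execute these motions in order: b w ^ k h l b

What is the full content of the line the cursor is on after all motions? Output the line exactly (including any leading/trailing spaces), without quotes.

After 1 (b): row=0 col=0 char='_'
After 2 (w): row=0 col=3 char='w'
After 3 (^): row=0 col=3 char='w'
After 4 (k): row=0 col=3 char='w'
After 5 (h): row=0 col=2 char='_'
After 6 (l): row=0 col=3 char='w'
After 7 (b): row=0 col=3 char='w'

Answer:    wind zero  pink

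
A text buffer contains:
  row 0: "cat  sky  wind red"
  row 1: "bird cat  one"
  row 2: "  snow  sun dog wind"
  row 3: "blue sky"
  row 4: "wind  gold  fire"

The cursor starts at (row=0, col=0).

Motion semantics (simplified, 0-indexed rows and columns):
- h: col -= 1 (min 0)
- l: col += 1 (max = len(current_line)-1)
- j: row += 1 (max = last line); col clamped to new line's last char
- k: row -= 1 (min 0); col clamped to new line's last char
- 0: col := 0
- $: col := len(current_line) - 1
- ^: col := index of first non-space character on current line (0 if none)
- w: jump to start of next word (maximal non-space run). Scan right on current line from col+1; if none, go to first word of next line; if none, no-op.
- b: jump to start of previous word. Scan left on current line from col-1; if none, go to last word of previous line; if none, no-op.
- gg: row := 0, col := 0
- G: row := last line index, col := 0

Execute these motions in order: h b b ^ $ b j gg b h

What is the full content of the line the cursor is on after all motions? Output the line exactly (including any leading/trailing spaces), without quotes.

Answer: cat  sky  wind red

Derivation:
After 1 (h): row=0 col=0 char='c'
After 2 (b): row=0 col=0 char='c'
After 3 (b): row=0 col=0 char='c'
After 4 (^): row=0 col=0 char='c'
After 5 ($): row=0 col=17 char='d'
After 6 (b): row=0 col=15 char='r'
After 7 (j): row=1 col=12 char='e'
After 8 (gg): row=0 col=0 char='c'
After 9 (b): row=0 col=0 char='c'
After 10 (h): row=0 col=0 char='c'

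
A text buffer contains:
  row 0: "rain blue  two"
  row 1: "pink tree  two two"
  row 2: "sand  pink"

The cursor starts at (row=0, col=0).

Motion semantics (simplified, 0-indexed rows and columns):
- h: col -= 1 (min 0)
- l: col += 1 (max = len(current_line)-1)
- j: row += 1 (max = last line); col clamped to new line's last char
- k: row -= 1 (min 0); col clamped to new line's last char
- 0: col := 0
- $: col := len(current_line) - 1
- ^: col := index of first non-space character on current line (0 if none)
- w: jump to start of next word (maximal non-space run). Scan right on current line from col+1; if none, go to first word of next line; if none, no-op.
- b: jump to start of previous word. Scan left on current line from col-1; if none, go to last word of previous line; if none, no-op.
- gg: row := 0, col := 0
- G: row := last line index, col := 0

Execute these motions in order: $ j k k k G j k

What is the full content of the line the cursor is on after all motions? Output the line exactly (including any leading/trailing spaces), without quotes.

After 1 ($): row=0 col=13 char='o'
After 2 (j): row=1 col=13 char='o'
After 3 (k): row=0 col=13 char='o'
After 4 (k): row=0 col=13 char='o'
After 5 (k): row=0 col=13 char='o'
After 6 (G): row=2 col=0 char='s'
After 7 (j): row=2 col=0 char='s'
After 8 (k): row=1 col=0 char='p'

Answer: pink tree  two two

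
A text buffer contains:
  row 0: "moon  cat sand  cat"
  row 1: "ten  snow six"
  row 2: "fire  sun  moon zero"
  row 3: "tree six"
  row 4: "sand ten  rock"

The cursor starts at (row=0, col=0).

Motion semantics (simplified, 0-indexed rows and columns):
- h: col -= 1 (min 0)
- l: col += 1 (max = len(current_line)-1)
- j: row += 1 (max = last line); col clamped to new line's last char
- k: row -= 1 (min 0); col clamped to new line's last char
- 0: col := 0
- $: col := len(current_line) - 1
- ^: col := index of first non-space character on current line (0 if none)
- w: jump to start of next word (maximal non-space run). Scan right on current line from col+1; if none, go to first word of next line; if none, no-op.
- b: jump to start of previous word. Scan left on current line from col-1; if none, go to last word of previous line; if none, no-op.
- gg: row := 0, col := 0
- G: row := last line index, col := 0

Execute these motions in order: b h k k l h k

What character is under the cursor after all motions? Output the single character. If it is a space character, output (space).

Answer: m

Derivation:
After 1 (b): row=0 col=0 char='m'
After 2 (h): row=0 col=0 char='m'
After 3 (k): row=0 col=0 char='m'
After 4 (k): row=0 col=0 char='m'
After 5 (l): row=0 col=1 char='o'
After 6 (h): row=0 col=0 char='m'
After 7 (k): row=0 col=0 char='m'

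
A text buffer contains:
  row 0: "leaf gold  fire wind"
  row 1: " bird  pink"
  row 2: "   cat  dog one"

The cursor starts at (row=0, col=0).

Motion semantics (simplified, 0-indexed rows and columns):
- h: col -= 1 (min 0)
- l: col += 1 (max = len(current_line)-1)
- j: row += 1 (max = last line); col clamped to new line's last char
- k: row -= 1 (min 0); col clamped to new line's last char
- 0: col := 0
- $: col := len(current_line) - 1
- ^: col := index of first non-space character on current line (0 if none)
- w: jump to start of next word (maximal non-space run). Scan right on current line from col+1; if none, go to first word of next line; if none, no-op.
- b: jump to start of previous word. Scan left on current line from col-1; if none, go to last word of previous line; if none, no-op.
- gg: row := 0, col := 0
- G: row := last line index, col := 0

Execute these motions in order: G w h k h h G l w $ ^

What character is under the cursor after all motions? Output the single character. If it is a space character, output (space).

Answer: c

Derivation:
After 1 (G): row=2 col=0 char='_'
After 2 (w): row=2 col=3 char='c'
After 3 (h): row=2 col=2 char='_'
After 4 (k): row=1 col=2 char='i'
After 5 (h): row=1 col=1 char='b'
After 6 (h): row=1 col=0 char='_'
After 7 (G): row=2 col=0 char='_'
After 8 (l): row=2 col=1 char='_'
After 9 (w): row=2 col=3 char='c'
After 10 ($): row=2 col=14 char='e'
After 11 (^): row=2 col=3 char='c'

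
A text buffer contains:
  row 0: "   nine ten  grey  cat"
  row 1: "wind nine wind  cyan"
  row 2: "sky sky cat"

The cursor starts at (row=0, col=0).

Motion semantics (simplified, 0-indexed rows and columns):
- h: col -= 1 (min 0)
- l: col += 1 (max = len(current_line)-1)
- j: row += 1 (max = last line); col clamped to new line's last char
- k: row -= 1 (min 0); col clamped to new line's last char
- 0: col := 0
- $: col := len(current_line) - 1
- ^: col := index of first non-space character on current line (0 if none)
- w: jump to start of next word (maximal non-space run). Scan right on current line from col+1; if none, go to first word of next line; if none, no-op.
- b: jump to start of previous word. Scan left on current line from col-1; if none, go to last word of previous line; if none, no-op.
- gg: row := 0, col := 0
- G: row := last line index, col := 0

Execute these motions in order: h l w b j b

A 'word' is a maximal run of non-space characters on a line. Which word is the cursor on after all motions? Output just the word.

Answer: wind

Derivation:
After 1 (h): row=0 col=0 char='_'
After 2 (l): row=0 col=1 char='_'
After 3 (w): row=0 col=3 char='n'
After 4 (b): row=0 col=3 char='n'
After 5 (j): row=1 col=3 char='d'
After 6 (b): row=1 col=0 char='w'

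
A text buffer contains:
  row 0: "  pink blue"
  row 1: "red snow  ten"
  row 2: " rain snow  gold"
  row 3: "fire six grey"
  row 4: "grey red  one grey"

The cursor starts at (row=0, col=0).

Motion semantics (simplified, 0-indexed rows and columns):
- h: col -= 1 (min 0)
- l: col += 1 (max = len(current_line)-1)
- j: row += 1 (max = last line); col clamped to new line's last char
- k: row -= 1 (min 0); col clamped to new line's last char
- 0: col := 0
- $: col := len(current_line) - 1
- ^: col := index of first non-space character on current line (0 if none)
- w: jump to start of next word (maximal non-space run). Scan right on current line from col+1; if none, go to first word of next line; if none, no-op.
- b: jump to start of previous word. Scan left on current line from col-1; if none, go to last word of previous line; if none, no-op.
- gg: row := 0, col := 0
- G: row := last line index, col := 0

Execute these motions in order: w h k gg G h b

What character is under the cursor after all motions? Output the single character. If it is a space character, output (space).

Answer: g

Derivation:
After 1 (w): row=0 col=2 char='p'
After 2 (h): row=0 col=1 char='_'
After 3 (k): row=0 col=1 char='_'
After 4 (gg): row=0 col=0 char='_'
After 5 (G): row=4 col=0 char='g'
After 6 (h): row=4 col=0 char='g'
After 7 (b): row=3 col=9 char='g'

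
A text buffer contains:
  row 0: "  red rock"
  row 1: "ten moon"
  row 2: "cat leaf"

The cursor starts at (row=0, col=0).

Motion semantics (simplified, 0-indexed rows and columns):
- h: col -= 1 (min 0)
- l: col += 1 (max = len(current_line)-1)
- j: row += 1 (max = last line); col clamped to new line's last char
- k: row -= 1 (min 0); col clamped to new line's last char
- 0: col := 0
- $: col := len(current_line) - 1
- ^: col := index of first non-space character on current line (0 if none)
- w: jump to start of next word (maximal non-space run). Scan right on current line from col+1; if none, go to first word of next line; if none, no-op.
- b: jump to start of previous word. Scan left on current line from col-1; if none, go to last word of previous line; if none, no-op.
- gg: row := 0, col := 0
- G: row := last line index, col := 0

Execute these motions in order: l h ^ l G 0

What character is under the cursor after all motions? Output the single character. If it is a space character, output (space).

Answer: c

Derivation:
After 1 (l): row=0 col=1 char='_'
After 2 (h): row=0 col=0 char='_'
After 3 (^): row=0 col=2 char='r'
After 4 (l): row=0 col=3 char='e'
After 5 (G): row=2 col=0 char='c'
After 6 (0): row=2 col=0 char='c'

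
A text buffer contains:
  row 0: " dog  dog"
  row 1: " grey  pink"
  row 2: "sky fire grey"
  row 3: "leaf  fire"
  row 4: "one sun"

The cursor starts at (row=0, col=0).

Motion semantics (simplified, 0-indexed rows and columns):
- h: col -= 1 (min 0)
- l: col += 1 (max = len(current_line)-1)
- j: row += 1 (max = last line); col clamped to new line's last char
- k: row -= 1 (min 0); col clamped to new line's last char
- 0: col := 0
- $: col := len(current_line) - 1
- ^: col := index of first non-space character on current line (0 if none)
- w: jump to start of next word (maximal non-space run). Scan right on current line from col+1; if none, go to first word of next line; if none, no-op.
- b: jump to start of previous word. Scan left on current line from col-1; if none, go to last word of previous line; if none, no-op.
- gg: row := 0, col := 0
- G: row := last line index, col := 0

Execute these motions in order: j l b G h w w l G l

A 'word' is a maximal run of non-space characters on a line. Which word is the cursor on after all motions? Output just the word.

Answer: one

Derivation:
After 1 (j): row=1 col=0 char='_'
After 2 (l): row=1 col=1 char='g'
After 3 (b): row=0 col=6 char='d'
After 4 (G): row=4 col=0 char='o'
After 5 (h): row=4 col=0 char='o'
After 6 (w): row=4 col=4 char='s'
After 7 (w): row=4 col=4 char='s'
After 8 (l): row=4 col=5 char='u'
After 9 (G): row=4 col=0 char='o'
After 10 (l): row=4 col=1 char='n'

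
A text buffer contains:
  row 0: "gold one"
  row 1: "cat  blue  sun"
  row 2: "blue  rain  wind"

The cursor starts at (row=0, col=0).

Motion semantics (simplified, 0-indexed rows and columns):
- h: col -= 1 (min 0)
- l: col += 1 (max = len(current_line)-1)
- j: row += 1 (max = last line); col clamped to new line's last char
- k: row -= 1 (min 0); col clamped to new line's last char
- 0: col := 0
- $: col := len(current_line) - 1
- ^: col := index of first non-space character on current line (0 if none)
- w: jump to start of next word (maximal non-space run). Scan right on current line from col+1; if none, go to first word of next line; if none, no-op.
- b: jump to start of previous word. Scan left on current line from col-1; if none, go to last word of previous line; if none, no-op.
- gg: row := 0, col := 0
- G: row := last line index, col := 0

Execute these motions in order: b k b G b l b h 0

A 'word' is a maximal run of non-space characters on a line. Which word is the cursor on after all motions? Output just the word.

After 1 (b): row=0 col=0 char='g'
After 2 (k): row=0 col=0 char='g'
After 3 (b): row=0 col=0 char='g'
After 4 (G): row=2 col=0 char='b'
After 5 (b): row=1 col=11 char='s'
After 6 (l): row=1 col=12 char='u'
After 7 (b): row=1 col=11 char='s'
After 8 (h): row=1 col=10 char='_'
After 9 (0): row=1 col=0 char='c'

Answer: cat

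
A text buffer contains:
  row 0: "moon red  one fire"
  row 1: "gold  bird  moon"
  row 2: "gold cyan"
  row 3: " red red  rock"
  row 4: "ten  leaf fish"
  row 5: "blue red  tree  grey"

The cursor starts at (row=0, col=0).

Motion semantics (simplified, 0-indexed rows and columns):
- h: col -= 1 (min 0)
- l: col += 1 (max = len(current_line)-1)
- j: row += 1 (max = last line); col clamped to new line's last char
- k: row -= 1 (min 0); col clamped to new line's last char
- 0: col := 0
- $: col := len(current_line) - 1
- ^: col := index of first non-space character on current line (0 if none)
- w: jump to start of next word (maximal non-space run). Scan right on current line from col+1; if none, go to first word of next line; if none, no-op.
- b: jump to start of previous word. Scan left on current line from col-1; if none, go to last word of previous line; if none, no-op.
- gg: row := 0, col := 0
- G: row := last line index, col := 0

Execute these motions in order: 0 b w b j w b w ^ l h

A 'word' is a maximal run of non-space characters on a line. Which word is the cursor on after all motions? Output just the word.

Answer: gold

Derivation:
After 1 (0): row=0 col=0 char='m'
After 2 (b): row=0 col=0 char='m'
After 3 (w): row=0 col=5 char='r'
After 4 (b): row=0 col=0 char='m'
After 5 (j): row=1 col=0 char='g'
After 6 (w): row=1 col=6 char='b'
After 7 (b): row=1 col=0 char='g'
After 8 (w): row=1 col=6 char='b'
After 9 (^): row=1 col=0 char='g'
After 10 (l): row=1 col=1 char='o'
After 11 (h): row=1 col=0 char='g'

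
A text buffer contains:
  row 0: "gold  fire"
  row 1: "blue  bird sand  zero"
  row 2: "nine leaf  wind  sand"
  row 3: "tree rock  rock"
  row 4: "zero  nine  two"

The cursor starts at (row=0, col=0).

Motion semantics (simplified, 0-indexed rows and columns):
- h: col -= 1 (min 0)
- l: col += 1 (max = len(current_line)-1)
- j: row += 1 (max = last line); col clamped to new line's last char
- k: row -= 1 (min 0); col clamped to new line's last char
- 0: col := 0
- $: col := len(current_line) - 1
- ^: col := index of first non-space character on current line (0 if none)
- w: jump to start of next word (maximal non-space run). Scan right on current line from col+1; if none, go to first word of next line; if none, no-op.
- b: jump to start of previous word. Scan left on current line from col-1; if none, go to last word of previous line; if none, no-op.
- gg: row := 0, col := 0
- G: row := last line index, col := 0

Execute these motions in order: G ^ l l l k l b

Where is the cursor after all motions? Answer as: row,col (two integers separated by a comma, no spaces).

Answer: 3,0

Derivation:
After 1 (G): row=4 col=0 char='z'
After 2 (^): row=4 col=0 char='z'
After 3 (l): row=4 col=1 char='e'
After 4 (l): row=4 col=2 char='r'
After 5 (l): row=4 col=3 char='o'
After 6 (k): row=3 col=3 char='e'
After 7 (l): row=3 col=4 char='_'
After 8 (b): row=3 col=0 char='t'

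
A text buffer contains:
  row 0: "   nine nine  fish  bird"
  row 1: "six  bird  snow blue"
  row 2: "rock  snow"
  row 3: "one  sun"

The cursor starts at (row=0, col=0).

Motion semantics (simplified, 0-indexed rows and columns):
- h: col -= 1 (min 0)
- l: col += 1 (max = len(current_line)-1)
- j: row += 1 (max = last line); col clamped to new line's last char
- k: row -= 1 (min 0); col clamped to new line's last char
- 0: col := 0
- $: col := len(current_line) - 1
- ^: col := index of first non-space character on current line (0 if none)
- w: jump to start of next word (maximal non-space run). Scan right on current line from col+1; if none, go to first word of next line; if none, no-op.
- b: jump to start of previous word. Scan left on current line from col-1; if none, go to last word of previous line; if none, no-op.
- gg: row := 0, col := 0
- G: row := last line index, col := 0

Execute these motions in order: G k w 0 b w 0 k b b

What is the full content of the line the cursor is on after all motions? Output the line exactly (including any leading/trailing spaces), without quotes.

Answer:    nine nine  fish  bird

Derivation:
After 1 (G): row=3 col=0 char='o'
After 2 (k): row=2 col=0 char='r'
After 3 (w): row=2 col=6 char='s'
After 4 (0): row=2 col=0 char='r'
After 5 (b): row=1 col=16 char='b'
After 6 (w): row=2 col=0 char='r'
After 7 (0): row=2 col=0 char='r'
After 8 (k): row=1 col=0 char='s'
After 9 (b): row=0 col=20 char='b'
After 10 (b): row=0 col=14 char='f'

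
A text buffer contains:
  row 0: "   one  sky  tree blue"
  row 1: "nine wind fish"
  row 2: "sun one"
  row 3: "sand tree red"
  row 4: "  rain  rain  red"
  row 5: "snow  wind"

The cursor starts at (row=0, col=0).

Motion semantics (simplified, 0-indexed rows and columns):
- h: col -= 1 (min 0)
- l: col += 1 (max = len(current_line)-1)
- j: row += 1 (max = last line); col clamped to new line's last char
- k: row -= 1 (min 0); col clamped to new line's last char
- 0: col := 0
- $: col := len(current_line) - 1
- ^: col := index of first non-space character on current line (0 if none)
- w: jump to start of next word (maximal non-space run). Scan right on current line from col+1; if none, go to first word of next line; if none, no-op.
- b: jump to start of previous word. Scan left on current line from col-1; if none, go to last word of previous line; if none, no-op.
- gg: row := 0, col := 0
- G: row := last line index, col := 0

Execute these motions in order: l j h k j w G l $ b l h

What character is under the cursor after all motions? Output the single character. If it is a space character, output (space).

Answer: w

Derivation:
After 1 (l): row=0 col=1 char='_'
After 2 (j): row=1 col=1 char='i'
After 3 (h): row=1 col=0 char='n'
After 4 (k): row=0 col=0 char='_'
After 5 (j): row=1 col=0 char='n'
After 6 (w): row=1 col=5 char='w'
After 7 (G): row=5 col=0 char='s'
After 8 (l): row=5 col=1 char='n'
After 9 ($): row=5 col=9 char='d'
After 10 (b): row=5 col=6 char='w'
After 11 (l): row=5 col=7 char='i'
After 12 (h): row=5 col=6 char='w'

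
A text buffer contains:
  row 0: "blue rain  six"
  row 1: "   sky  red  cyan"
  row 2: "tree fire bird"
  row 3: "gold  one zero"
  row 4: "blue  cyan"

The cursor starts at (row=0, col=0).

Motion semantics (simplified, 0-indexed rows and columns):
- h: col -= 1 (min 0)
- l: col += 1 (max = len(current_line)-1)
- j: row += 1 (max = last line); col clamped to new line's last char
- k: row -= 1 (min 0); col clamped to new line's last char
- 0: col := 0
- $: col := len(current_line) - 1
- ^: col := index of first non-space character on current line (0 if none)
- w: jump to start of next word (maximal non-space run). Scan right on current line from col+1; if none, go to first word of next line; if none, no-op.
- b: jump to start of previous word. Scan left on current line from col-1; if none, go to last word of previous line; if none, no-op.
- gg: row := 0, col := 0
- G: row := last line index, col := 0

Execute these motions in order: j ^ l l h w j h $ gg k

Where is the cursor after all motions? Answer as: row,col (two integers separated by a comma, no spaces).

Answer: 0,0

Derivation:
After 1 (j): row=1 col=0 char='_'
After 2 (^): row=1 col=3 char='s'
After 3 (l): row=1 col=4 char='k'
After 4 (l): row=1 col=5 char='y'
After 5 (h): row=1 col=4 char='k'
After 6 (w): row=1 col=8 char='r'
After 7 (j): row=2 col=8 char='e'
After 8 (h): row=2 col=7 char='r'
After 9 ($): row=2 col=13 char='d'
After 10 (gg): row=0 col=0 char='b'
After 11 (k): row=0 col=0 char='b'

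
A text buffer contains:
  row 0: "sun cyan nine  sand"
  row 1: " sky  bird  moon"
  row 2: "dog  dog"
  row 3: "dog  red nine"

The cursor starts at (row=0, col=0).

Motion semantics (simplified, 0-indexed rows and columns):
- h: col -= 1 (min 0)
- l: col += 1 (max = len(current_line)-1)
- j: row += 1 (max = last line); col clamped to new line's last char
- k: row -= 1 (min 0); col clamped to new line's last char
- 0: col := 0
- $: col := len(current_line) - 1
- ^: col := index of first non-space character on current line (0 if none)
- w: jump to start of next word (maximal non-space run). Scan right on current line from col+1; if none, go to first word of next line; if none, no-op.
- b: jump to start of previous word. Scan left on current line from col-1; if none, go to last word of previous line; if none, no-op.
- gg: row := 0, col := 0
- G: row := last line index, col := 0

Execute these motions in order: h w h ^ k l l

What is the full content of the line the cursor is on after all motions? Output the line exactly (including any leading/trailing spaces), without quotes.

After 1 (h): row=0 col=0 char='s'
After 2 (w): row=0 col=4 char='c'
After 3 (h): row=0 col=3 char='_'
After 4 (^): row=0 col=0 char='s'
After 5 (k): row=0 col=0 char='s'
After 6 (l): row=0 col=1 char='u'
After 7 (l): row=0 col=2 char='n'

Answer: sun cyan nine  sand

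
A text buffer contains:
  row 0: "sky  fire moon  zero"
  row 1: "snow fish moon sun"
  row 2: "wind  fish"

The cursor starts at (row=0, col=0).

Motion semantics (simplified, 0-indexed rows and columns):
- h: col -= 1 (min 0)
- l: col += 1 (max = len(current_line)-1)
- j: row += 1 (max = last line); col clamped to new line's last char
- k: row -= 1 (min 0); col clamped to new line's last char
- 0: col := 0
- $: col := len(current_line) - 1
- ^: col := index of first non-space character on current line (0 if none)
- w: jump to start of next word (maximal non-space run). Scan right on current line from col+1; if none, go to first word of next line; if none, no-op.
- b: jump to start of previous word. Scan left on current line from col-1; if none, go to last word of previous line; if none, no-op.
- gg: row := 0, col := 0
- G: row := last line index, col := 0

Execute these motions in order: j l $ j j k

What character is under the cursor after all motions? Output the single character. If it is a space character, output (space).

Answer: (space)

Derivation:
After 1 (j): row=1 col=0 char='s'
After 2 (l): row=1 col=1 char='n'
After 3 ($): row=1 col=17 char='n'
After 4 (j): row=2 col=9 char='h'
After 5 (j): row=2 col=9 char='h'
After 6 (k): row=1 col=9 char='_'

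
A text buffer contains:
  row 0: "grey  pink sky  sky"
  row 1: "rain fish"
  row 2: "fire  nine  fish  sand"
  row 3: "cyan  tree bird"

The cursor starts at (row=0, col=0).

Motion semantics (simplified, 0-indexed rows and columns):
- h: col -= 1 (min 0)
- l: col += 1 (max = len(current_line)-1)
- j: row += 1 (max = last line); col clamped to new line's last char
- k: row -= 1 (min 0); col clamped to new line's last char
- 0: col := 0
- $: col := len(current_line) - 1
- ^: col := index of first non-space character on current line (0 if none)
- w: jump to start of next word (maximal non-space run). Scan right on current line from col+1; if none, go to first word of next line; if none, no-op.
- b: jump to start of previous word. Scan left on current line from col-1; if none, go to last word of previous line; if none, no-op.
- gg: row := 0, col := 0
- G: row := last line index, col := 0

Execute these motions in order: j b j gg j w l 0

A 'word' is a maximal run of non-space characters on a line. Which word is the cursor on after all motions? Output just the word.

Answer: rain

Derivation:
After 1 (j): row=1 col=0 char='r'
After 2 (b): row=0 col=16 char='s'
After 3 (j): row=1 col=8 char='h'
After 4 (gg): row=0 col=0 char='g'
After 5 (j): row=1 col=0 char='r'
After 6 (w): row=1 col=5 char='f'
After 7 (l): row=1 col=6 char='i'
After 8 (0): row=1 col=0 char='r'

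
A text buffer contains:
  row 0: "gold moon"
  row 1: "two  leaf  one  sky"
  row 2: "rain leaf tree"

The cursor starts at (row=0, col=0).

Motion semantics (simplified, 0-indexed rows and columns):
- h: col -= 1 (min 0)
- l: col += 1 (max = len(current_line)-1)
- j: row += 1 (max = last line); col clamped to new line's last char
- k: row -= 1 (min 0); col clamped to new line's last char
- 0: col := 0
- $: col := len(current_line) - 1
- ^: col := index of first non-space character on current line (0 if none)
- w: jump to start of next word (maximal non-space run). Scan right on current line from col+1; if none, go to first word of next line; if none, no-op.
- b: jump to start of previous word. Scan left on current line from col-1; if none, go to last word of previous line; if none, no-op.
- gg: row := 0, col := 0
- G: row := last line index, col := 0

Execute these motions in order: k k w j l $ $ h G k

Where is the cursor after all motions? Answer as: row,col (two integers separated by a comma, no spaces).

After 1 (k): row=0 col=0 char='g'
After 2 (k): row=0 col=0 char='g'
After 3 (w): row=0 col=5 char='m'
After 4 (j): row=1 col=5 char='l'
After 5 (l): row=1 col=6 char='e'
After 6 ($): row=1 col=18 char='y'
After 7 ($): row=1 col=18 char='y'
After 8 (h): row=1 col=17 char='k'
After 9 (G): row=2 col=0 char='r'
After 10 (k): row=1 col=0 char='t'

Answer: 1,0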